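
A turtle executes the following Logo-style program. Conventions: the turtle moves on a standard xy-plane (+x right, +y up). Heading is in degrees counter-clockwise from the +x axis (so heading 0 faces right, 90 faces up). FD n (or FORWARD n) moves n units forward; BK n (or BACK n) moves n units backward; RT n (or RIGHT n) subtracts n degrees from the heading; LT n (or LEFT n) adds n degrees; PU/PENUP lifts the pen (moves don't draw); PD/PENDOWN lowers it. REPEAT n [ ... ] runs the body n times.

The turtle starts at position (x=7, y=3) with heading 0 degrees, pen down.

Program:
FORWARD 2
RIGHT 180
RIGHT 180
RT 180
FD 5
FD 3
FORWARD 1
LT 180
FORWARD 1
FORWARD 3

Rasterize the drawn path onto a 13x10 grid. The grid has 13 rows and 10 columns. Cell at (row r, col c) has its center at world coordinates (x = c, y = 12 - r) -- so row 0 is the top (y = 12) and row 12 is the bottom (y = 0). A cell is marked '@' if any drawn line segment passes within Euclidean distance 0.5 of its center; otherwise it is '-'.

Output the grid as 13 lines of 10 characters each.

Answer: ----------
----------
----------
----------
----------
----------
----------
----------
----------
@@@@@@@@@@
----------
----------
----------

Derivation:
Segment 0: (7,3) -> (9,3)
Segment 1: (9,3) -> (4,3)
Segment 2: (4,3) -> (1,3)
Segment 3: (1,3) -> (0,3)
Segment 4: (0,3) -> (1,3)
Segment 5: (1,3) -> (4,3)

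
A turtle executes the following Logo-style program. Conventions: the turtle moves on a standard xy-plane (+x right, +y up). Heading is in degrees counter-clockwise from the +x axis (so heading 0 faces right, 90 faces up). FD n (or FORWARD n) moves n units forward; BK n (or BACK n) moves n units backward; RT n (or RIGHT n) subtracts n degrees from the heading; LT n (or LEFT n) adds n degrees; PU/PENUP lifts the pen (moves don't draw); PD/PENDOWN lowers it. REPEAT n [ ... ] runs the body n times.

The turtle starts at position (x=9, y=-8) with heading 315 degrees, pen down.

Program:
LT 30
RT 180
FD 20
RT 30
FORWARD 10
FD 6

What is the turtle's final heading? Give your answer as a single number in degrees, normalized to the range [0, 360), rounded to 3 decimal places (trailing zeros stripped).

Answer: 135

Derivation:
Executing turtle program step by step:
Start: pos=(9,-8), heading=315, pen down
LT 30: heading 315 -> 345
RT 180: heading 345 -> 165
FD 20: (9,-8) -> (-10.319,-2.824) [heading=165, draw]
RT 30: heading 165 -> 135
FD 10: (-10.319,-2.824) -> (-17.39,4.247) [heading=135, draw]
FD 6: (-17.39,4.247) -> (-21.632,8.49) [heading=135, draw]
Final: pos=(-21.632,8.49), heading=135, 3 segment(s) drawn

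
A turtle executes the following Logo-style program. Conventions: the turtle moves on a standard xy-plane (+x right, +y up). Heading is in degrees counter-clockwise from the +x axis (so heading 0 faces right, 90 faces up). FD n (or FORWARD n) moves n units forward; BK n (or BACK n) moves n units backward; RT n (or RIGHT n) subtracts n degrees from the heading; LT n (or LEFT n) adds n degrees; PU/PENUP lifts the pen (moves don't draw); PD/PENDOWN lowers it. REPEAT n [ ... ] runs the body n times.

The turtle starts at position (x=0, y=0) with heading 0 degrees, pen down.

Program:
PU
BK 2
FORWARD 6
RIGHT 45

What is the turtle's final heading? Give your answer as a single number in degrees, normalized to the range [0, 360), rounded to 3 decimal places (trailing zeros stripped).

Answer: 315

Derivation:
Executing turtle program step by step:
Start: pos=(0,0), heading=0, pen down
PU: pen up
BK 2: (0,0) -> (-2,0) [heading=0, move]
FD 6: (-2,0) -> (4,0) [heading=0, move]
RT 45: heading 0 -> 315
Final: pos=(4,0), heading=315, 0 segment(s) drawn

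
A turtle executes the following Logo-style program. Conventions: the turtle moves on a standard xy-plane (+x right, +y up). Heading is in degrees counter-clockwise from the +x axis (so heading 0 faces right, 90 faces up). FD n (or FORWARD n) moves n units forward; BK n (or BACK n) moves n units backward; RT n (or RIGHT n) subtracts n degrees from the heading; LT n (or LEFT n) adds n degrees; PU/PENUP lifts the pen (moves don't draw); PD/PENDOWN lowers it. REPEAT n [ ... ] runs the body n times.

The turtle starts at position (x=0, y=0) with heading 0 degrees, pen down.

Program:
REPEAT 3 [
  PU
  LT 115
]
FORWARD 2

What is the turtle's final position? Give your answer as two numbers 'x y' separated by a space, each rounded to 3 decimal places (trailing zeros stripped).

Executing turtle program step by step:
Start: pos=(0,0), heading=0, pen down
REPEAT 3 [
  -- iteration 1/3 --
  PU: pen up
  LT 115: heading 0 -> 115
  -- iteration 2/3 --
  PU: pen up
  LT 115: heading 115 -> 230
  -- iteration 3/3 --
  PU: pen up
  LT 115: heading 230 -> 345
]
FD 2: (0,0) -> (1.932,-0.518) [heading=345, move]
Final: pos=(1.932,-0.518), heading=345, 0 segment(s) drawn

Answer: 1.932 -0.518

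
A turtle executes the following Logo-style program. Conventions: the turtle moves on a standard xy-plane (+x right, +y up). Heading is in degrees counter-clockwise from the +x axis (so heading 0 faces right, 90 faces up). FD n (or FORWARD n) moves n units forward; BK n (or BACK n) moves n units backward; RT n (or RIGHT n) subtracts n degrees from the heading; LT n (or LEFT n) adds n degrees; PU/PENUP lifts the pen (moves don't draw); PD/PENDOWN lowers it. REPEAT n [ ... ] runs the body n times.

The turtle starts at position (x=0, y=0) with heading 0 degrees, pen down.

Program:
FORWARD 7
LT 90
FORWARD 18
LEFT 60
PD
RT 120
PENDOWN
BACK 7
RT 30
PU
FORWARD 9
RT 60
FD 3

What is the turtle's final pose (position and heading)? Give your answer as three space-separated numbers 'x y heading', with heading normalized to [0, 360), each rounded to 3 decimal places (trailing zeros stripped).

Executing turtle program step by step:
Start: pos=(0,0), heading=0, pen down
FD 7: (0,0) -> (7,0) [heading=0, draw]
LT 90: heading 0 -> 90
FD 18: (7,0) -> (7,18) [heading=90, draw]
LT 60: heading 90 -> 150
PD: pen down
RT 120: heading 150 -> 30
PD: pen down
BK 7: (7,18) -> (0.938,14.5) [heading=30, draw]
RT 30: heading 30 -> 0
PU: pen up
FD 9: (0.938,14.5) -> (9.938,14.5) [heading=0, move]
RT 60: heading 0 -> 300
FD 3: (9.938,14.5) -> (11.438,11.902) [heading=300, move]
Final: pos=(11.438,11.902), heading=300, 3 segment(s) drawn

Answer: 11.438 11.902 300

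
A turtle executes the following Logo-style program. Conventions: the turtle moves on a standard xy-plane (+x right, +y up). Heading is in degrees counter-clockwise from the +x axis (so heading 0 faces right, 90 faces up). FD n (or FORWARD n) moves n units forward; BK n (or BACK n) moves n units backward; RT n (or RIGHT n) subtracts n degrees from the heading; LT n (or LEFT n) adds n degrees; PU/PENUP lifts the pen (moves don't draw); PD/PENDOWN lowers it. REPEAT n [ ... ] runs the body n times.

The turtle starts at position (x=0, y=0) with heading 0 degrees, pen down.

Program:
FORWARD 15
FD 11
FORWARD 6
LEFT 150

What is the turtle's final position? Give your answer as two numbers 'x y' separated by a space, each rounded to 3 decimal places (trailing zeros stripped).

Answer: 32 0

Derivation:
Executing turtle program step by step:
Start: pos=(0,0), heading=0, pen down
FD 15: (0,0) -> (15,0) [heading=0, draw]
FD 11: (15,0) -> (26,0) [heading=0, draw]
FD 6: (26,0) -> (32,0) [heading=0, draw]
LT 150: heading 0 -> 150
Final: pos=(32,0), heading=150, 3 segment(s) drawn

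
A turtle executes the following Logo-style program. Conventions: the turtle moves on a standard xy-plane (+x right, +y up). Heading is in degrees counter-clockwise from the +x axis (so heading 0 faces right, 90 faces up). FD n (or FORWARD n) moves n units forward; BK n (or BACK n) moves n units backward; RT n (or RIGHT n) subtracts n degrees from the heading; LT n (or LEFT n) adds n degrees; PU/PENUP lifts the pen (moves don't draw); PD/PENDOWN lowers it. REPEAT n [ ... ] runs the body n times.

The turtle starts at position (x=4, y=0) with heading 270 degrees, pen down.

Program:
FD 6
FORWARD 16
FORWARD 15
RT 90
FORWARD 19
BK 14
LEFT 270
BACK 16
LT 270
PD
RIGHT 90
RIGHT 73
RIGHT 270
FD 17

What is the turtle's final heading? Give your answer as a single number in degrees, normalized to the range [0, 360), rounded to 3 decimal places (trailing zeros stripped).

Executing turtle program step by step:
Start: pos=(4,0), heading=270, pen down
FD 6: (4,0) -> (4,-6) [heading=270, draw]
FD 16: (4,-6) -> (4,-22) [heading=270, draw]
FD 15: (4,-22) -> (4,-37) [heading=270, draw]
RT 90: heading 270 -> 180
FD 19: (4,-37) -> (-15,-37) [heading=180, draw]
BK 14: (-15,-37) -> (-1,-37) [heading=180, draw]
LT 270: heading 180 -> 90
BK 16: (-1,-37) -> (-1,-53) [heading=90, draw]
LT 270: heading 90 -> 0
PD: pen down
RT 90: heading 0 -> 270
RT 73: heading 270 -> 197
RT 270: heading 197 -> 287
FD 17: (-1,-53) -> (3.97,-69.257) [heading=287, draw]
Final: pos=(3.97,-69.257), heading=287, 7 segment(s) drawn

Answer: 287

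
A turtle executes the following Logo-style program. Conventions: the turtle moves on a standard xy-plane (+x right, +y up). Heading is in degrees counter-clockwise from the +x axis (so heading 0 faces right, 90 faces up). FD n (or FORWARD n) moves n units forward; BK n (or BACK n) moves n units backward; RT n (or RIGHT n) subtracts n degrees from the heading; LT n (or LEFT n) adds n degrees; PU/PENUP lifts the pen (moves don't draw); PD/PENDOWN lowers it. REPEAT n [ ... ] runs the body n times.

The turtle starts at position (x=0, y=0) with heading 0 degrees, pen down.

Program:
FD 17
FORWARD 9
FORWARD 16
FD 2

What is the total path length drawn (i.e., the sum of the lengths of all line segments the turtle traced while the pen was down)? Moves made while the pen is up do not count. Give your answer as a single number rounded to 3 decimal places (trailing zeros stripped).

Executing turtle program step by step:
Start: pos=(0,0), heading=0, pen down
FD 17: (0,0) -> (17,0) [heading=0, draw]
FD 9: (17,0) -> (26,0) [heading=0, draw]
FD 16: (26,0) -> (42,0) [heading=0, draw]
FD 2: (42,0) -> (44,0) [heading=0, draw]
Final: pos=(44,0), heading=0, 4 segment(s) drawn

Segment lengths:
  seg 1: (0,0) -> (17,0), length = 17
  seg 2: (17,0) -> (26,0), length = 9
  seg 3: (26,0) -> (42,0), length = 16
  seg 4: (42,0) -> (44,0), length = 2
Total = 44

Answer: 44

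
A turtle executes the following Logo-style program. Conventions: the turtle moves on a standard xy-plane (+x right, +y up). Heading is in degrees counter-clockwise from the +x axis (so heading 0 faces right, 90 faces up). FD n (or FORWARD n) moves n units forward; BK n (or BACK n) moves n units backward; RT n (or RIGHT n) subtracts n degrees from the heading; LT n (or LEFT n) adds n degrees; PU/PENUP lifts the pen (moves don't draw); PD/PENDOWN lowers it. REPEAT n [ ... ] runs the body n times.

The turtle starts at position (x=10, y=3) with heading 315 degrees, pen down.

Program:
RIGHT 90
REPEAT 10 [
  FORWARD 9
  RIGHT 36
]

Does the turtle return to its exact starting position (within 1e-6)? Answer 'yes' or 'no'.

Executing turtle program step by step:
Start: pos=(10,3), heading=315, pen down
RT 90: heading 315 -> 225
REPEAT 10 [
  -- iteration 1/10 --
  FD 9: (10,3) -> (3.636,-3.364) [heading=225, draw]
  RT 36: heading 225 -> 189
  -- iteration 2/10 --
  FD 9: (3.636,-3.364) -> (-5.253,-4.772) [heading=189, draw]
  RT 36: heading 189 -> 153
  -- iteration 3/10 --
  FD 9: (-5.253,-4.772) -> (-13.272,-0.686) [heading=153, draw]
  RT 36: heading 153 -> 117
  -- iteration 4/10 --
  FD 9: (-13.272,-0.686) -> (-17.358,7.333) [heading=117, draw]
  RT 36: heading 117 -> 81
  -- iteration 5/10 --
  FD 9: (-17.358,7.333) -> (-15.95,16.222) [heading=81, draw]
  RT 36: heading 81 -> 45
  -- iteration 6/10 --
  FD 9: (-15.95,16.222) -> (-9.586,22.586) [heading=45, draw]
  RT 36: heading 45 -> 9
  -- iteration 7/10 --
  FD 9: (-9.586,22.586) -> (-0.697,23.994) [heading=9, draw]
  RT 36: heading 9 -> 333
  -- iteration 8/10 --
  FD 9: (-0.697,23.994) -> (7.322,19.908) [heading=333, draw]
  RT 36: heading 333 -> 297
  -- iteration 9/10 --
  FD 9: (7.322,19.908) -> (11.408,11.889) [heading=297, draw]
  RT 36: heading 297 -> 261
  -- iteration 10/10 --
  FD 9: (11.408,11.889) -> (10,3) [heading=261, draw]
  RT 36: heading 261 -> 225
]
Final: pos=(10,3), heading=225, 10 segment(s) drawn

Start position: (10, 3)
Final position: (10, 3)
Distance = 0; < 1e-6 -> CLOSED

Answer: yes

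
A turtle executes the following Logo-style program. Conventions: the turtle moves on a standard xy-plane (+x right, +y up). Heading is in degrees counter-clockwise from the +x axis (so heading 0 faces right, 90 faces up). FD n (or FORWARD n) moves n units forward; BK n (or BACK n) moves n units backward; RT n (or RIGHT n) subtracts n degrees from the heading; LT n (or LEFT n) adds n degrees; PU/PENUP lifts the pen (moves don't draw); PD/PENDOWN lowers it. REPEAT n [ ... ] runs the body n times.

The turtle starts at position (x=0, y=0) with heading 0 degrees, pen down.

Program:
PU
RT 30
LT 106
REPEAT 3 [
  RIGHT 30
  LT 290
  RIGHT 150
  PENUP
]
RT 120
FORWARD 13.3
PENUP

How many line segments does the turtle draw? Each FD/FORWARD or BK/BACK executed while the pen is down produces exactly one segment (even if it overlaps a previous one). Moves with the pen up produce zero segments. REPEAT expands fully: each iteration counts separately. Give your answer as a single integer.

Answer: 0

Derivation:
Executing turtle program step by step:
Start: pos=(0,0), heading=0, pen down
PU: pen up
RT 30: heading 0 -> 330
LT 106: heading 330 -> 76
REPEAT 3 [
  -- iteration 1/3 --
  RT 30: heading 76 -> 46
  LT 290: heading 46 -> 336
  RT 150: heading 336 -> 186
  PU: pen up
  -- iteration 2/3 --
  RT 30: heading 186 -> 156
  LT 290: heading 156 -> 86
  RT 150: heading 86 -> 296
  PU: pen up
  -- iteration 3/3 --
  RT 30: heading 296 -> 266
  LT 290: heading 266 -> 196
  RT 150: heading 196 -> 46
  PU: pen up
]
RT 120: heading 46 -> 286
FD 13.3: (0,0) -> (3.666,-12.785) [heading=286, move]
PU: pen up
Final: pos=(3.666,-12.785), heading=286, 0 segment(s) drawn
Segments drawn: 0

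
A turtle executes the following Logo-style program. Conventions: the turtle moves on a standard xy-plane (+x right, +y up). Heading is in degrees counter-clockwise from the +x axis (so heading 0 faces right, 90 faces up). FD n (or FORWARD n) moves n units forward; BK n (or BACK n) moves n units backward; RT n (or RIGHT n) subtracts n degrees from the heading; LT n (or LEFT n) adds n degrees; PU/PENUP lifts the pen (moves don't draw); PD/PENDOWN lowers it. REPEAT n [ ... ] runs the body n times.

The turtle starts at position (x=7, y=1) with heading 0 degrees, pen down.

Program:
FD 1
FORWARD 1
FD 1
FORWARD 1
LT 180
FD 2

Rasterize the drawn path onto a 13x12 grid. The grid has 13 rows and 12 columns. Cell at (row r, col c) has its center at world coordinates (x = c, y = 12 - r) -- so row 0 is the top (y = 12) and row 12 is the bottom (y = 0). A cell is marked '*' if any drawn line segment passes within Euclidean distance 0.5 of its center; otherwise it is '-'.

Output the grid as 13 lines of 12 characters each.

Segment 0: (7,1) -> (8,1)
Segment 1: (8,1) -> (9,1)
Segment 2: (9,1) -> (10,1)
Segment 3: (10,1) -> (11,1)
Segment 4: (11,1) -> (9,1)

Answer: ------------
------------
------------
------------
------------
------------
------------
------------
------------
------------
------------
-------*****
------------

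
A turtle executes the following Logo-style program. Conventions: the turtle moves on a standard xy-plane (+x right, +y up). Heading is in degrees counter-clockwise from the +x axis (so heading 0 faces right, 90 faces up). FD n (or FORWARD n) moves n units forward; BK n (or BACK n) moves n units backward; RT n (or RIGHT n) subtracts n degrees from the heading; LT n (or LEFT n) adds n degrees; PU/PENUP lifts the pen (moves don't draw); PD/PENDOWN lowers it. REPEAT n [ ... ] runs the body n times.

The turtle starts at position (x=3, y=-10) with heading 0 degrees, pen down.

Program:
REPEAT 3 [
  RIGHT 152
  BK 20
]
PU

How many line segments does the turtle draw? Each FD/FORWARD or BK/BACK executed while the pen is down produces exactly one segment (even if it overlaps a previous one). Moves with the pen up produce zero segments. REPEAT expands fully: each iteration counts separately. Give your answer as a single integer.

Answer: 3

Derivation:
Executing turtle program step by step:
Start: pos=(3,-10), heading=0, pen down
REPEAT 3 [
  -- iteration 1/3 --
  RT 152: heading 0 -> 208
  BK 20: (3,-10) -> (20.659,-0.611) [heading=208, draw]
  -- iteration 2/3 --
  RT 152: heading 208 -> 56
  BK 20: (20.659,-0.611) -> (9.475,-17.191) [heading=56, draw]
  -- iteration 3/3 --
  RT 152: heading 56 -> 264
  BK 20: (9.475,-17.191) -> (11.566,2.699) [heading=264, draw]
]
PU: pen up
Final: pos=(11.566,2.699), heading=264, 3 segment(s) drawn
Segments drawn: 3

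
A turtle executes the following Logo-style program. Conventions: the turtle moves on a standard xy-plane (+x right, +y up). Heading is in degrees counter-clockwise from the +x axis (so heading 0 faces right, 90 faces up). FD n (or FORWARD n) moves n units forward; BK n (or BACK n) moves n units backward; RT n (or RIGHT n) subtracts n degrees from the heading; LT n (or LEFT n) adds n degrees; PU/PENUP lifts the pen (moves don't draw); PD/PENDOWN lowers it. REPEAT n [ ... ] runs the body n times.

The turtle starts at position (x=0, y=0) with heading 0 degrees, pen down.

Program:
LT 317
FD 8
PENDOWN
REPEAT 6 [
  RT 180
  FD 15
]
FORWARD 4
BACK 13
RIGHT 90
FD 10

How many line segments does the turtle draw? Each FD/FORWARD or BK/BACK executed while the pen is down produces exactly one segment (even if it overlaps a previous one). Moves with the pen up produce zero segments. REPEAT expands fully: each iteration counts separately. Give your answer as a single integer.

Answer: 10

Derivation:
Executing turtle program step by step:
Start: pos=(0,0), heading=0, pen down
LT 317: heading 0 -> 317
FD 8: (0,0) -> (5.851,-5.456) [heading=317, draw]
PD: pen down
REPEAT 6 [
  -- iteration 1/6 --
  RT 180: heading 317 -> 137
  FD 15: (5.851,-5.456) -> (-5.119,4.774) [heading=137, draw]
  -- iteration 2/6 --
  RT 180: heading 137 -> 317
  FD 15: (-5.119,4.774) -> (5.851,-5.456) [heading=317, draw]
  -- iteration 3/6 --
  RT 180: heading 317 -> 137
  FD 15: (5.851,-5.456) -> (-5.119,4.774) [heading=137, draw]
  -- iteration 4/6 --
  RT 180: heading 137 -> 317
  FD 15: (-5.119,4.774) -> (5.851,-5.456) [heading=317, draw]
  -- iteration 5/6 --
  RT 180: heading 317 -> 137
  FD 15: (5.851,-5.456) -> (-5.119,4.774) [heading=137, draw]
  -- iteration 6/6 --
  RT 180: heading 137 -> 317
  FD 15: (-5.119,4.774) -> (5.851,-5.456) [heading=317, draw]
]
FD 4: (5.851,-5.456) -> (8.776,-8.184) [heading=317, draw]
BK 13: (8.776,-8.184) -> (-0.731,0.682) [heading=317, draw]
RT 90: heading 317 -> 227
FD 10: (-0.731,0.682) -> (-7.551,-6.632) [heading=227, draw]
Final: pos=(-7.551,-6.632), heading=227, 10 segment(s) drawn
Segments drawn: 10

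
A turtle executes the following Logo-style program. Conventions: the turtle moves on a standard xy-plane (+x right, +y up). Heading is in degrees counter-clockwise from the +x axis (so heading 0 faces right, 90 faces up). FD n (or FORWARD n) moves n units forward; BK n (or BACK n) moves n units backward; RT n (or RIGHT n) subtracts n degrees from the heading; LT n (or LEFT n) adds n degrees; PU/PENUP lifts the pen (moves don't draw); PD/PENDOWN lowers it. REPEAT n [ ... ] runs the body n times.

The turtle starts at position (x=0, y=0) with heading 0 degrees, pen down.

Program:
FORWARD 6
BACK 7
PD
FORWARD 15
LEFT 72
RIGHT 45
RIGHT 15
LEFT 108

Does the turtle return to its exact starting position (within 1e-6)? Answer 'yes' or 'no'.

Executing turtle program step by step:
Start: pos=(0,0), heading=0, pen down
FD 6: (0,0) -> (6,0) [heading=0, draw]
BK 7: (6,0) -> (-1,0) [heading=0, draw]
PD: pen down
FD 15: (-1,0) -> (14,0) [heading=0, draw]
LT 72: heading 0 -> 72
RT 45: heading 72 -> 27
RT 15: heading 27 -> 12
LT 108: heading 12 -> 120
Final: pos=(14,0), heading=120, 3 segment(s) drawn

Start position: (0, 0)
Final position: (14, 0)
Distance = 14; >= 1e-6 -> NOT closed

Answer: no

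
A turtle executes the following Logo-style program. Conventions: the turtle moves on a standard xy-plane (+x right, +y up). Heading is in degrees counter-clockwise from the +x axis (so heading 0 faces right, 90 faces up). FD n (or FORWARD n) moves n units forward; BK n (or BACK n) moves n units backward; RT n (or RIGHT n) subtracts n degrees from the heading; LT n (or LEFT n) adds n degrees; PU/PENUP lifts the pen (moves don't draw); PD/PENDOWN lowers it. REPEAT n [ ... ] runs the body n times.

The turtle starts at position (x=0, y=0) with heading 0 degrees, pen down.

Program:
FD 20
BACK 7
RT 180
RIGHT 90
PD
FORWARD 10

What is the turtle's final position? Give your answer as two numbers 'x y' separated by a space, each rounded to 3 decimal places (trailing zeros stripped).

Executing turtle program step by step:
Start: pos=(0,0), heading=0, pen down
FD 20: (0,0) -> (20,0) [heading=0, draw]
BK 7: (20,0) -> (13,0) [heading=0, draw]
RT 180: heading 0 -> 180
RT 90: heading 180 -> 90
PD: pen down
FD 10: (13,0) -> (13,10) [heading=90, draw]
Final: pos=(13,10), heading=90, 3 segment(s) drawn

Answer: 13 10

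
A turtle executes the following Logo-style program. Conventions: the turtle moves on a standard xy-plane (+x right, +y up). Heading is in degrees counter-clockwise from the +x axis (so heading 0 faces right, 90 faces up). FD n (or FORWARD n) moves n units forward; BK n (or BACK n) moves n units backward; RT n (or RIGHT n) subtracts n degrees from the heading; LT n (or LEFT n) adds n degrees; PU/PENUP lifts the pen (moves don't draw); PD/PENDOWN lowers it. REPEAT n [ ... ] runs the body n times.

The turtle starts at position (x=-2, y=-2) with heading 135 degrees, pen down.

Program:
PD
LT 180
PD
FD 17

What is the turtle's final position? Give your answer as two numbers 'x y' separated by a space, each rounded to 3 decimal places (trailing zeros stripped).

Answer: 10.021 -14.021

Derivation:
Executing turtle program step by step:
Start: pos=(-2,-2), heading=135, pen down
PD: pen down
LT 180: heading 135 -> 315
PD: pen down
FD 17: (-2,-2) -> (10.021,-14.021) [heading=315, draw]
Final: pos=(10.021,-14.021), heading=315, 1 segment(s) drawn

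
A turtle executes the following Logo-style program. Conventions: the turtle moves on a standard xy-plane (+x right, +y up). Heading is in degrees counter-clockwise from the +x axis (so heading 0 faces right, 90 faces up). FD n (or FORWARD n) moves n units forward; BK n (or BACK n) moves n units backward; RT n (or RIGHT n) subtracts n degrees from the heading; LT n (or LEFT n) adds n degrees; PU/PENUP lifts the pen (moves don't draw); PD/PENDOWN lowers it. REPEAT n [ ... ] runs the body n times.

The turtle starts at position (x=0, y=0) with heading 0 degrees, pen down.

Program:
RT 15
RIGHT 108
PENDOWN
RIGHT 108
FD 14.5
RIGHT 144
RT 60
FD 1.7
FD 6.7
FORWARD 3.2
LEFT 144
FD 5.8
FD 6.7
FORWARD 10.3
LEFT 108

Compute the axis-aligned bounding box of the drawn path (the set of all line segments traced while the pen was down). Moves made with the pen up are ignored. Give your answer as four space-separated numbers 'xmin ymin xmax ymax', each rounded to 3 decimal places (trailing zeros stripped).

Executing turtle program step by step:
Start: pos=(0,0), heading=0, pen down
RT 15: heading 0 -> 345
RT 108: heading 345 -> 237
PD: pen down
RT 108: heading 237 -> 129
FD 14.5: (0,0) -> (-9.125,11.269) [heading=129, draw]
RT 144: heading 129 -> 345
RT 60: heading 345 -> 285
FD 1.7: (-9.125,11.269) -> (-8.685,9.627) [heading=285, draw]
FD 6.7: (-8.685,9.627) -> (-6.951,3.155) [heading=285, draw]
FD 3.2: (-6.951,3.155) -> (-6.123,0.064) [heading=285, draw]
LT 144: heading 285 -> 69
FD 5.8: (-6.123,0.064) -> (-4.044,5.479) [heading=69, draw]
FD 6.7: (-4.044,5.479) -> (-1.643,11.734) [heading=69, draw]
FD 10.3: (-1.643,11.734) -> (2.048,21.35) [heading=69, draw]
LT 108: heading 69 -> 177
Final: pos=(2.048,21.35), heading=177, 7 segment(s) drawn

Segment endpoints: x in {-9.125, -8.685, -6.951, -6.123, -4.044, -1.643, 0, 2.048}, y in {0, 0.064, 3.155, 5.479, 9.627, 11.269, 11.734, 21.35}
xmin=-9.125, ymin=0, xmax=2.048, ymax=21.35

Answer: -9.125 0 2.048 21.35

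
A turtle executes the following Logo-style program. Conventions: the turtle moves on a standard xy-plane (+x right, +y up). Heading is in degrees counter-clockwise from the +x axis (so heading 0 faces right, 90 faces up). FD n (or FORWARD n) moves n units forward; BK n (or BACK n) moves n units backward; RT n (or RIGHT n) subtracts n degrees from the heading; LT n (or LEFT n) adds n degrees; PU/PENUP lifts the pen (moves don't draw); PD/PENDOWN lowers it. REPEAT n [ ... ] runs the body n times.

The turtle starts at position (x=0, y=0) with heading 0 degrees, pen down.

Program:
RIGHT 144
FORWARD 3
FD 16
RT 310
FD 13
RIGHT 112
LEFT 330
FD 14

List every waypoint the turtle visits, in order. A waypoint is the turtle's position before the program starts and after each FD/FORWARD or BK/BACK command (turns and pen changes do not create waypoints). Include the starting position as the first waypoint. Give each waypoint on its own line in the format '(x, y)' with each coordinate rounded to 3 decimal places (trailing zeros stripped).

Answer: (0, 0)
(-2.427, -1.763)
(-15.371, -11.168)
(-16.278, -24.136)
(-24.107, -12.53)

Derivation:
Executing turtle program step by step:
Start: pos=(0,0), heading=0, pen down
RT 144: heading 0 -> 216
FD 3: (0,0) -> (-2.427,-1.763) [heading=216, draw]
FD 16: (-2.427,-1.763) -> (-15.371,-11.168) [heading=216, draw]
RT 310: heading 216 -> 266
FD 13: (-15.371,-11.168) -> (-16.278,-24.136) [heading=266, draw]
RT 112: heading 266 -> 154
LT 330: heading 154 -> 124
FD 14: (-16.278,-24.136) -> (-24.107,-12.53) [heading=124, draw]
Final: pos=(-24.107,-12.53), heading=124, 4 segment(s) drawn
Waypoints (5 total):
(0, 0)
(-2.427, -1.763)
(-15.371, -11.168)
(-16.278, -24.136)
(-24.107, -12.53)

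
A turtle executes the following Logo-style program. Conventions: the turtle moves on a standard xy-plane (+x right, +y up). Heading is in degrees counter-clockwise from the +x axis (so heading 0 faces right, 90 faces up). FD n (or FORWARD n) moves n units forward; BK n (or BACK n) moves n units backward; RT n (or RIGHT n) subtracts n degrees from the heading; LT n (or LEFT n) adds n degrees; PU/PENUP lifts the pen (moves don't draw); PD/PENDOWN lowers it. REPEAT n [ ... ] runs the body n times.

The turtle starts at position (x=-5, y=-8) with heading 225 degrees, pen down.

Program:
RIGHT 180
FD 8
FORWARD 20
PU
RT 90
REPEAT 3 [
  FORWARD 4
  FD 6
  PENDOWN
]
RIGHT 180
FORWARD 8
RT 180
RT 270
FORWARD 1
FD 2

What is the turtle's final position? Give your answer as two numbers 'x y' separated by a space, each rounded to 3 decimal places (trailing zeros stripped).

Executing turtle program step by step:
Start: pos=(-5,-8), heading=225, pen down
RT 180: heading 225 -> 45
FD 8: (-5,-8) -> (0.657,-2.343) [heading=45, draw]
FD 20: (0.657,-2.343) -> (14.799,11.799) [heading=45, draw]
PU: pen up
RT 90: heading 45 -> 315
REPEAT 3 [
  -- iteration 1/3 --
  FD 4: (14.799,11.799) -> (17.627,8.971) [heading=315, move]
  FD 6: (17.627,8.971) -> (21.87,4.728) [heading=315, move]
  PD: pen down
  -- iteration 2/3 --
  FD 4: (21.87,4.728) -> (24.698,1.899) [heading=315, draw]
  FD 6: (24.698,1.899) -> (28.941,-2.343) [heading=315, draw]
  PD: pen down
  -- iteration 3/3 --
  FD 4: (28.941,-2.343) -> (31.77,-5.172) [heading=315, draw]
  FD 6: (31.77,-5.172) -> (36.012,-9.414) [heading=315, draw]
  PD: pen down
]
RT 180: heading 315 -> 135
FD 8: (36.012,-9.414) -> (30.355,-3.757) [heading=135, draw]
RT 180: heading 135 -> 315
RT 270: heading 315 -> 45
FD 1: (30.355,-3.757) -> (31.062,-3.05) [heading=45, draw]
FD 2: (31.062,-3.05) -> (32.477,-1.636) [heading=45, draw]
Final: pos=(32.477,-1.636), heading=45, 9 segment(s) drawn

Answer: 32.477 -1.636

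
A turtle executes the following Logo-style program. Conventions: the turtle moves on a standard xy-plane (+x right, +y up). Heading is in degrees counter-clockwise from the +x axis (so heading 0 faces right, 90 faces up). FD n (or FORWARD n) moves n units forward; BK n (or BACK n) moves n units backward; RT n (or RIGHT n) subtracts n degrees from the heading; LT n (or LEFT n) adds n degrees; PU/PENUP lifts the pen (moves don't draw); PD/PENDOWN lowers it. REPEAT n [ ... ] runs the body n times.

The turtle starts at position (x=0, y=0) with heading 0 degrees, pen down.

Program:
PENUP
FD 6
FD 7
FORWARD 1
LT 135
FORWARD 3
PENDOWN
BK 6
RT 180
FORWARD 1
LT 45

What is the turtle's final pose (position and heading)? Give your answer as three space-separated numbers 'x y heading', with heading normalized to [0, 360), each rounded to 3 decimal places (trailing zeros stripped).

Answer: 16.828 -2.828 0

Derivation:
Executing turtle program step by step:
Start: pos=(0,0), heading=0, pen down
PU: pen up
FD 6: (0,0) -> (6,0) [heading=0, move]
FD 7: (6,0) -> (13,0) [heading=0, move]
FD 1: (13,0) -> (14,0) [heading=0, move]
LT 135: heading 0 -> 135
FD 3: (14,0) -> (11.879,2.121) [heading=135, move]
PD: pen down
BK 6: (11.879,2.121) -> (16.121,-2.121) [heading=135, draw]
RT 180: heading 135 -> 315
FD 1: (16.121,-2.121) -> (16.828,-2.828) [heading=315, draw]
LT 45: heading 315 -> 0
Final: pos=(16.828,-2.828), heading=0, 2 segment(s) drawn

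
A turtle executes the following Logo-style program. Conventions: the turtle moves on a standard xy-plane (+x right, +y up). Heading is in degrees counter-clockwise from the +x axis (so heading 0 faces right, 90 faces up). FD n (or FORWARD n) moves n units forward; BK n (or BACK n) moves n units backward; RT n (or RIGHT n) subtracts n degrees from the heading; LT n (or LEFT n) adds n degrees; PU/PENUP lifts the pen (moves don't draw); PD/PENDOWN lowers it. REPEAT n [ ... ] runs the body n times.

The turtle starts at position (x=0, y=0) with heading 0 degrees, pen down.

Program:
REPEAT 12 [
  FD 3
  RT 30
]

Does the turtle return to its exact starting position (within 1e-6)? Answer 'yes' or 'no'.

Answer: yes

Derivation:
Executing turtle program step by step:
Start: pos=(0,0), heading=0, pen down
REPEAT 12 [
  -- iteration 1/12 --
  FD 3: (0,0) -> (3,0) [heading=0, draw]
  RT 30: heading 0 -> 330
  -- iteration 2/12 --
  FD 3: (3,0) -> (5.598,-1.5) [heading=330, draw]
  RT 30: heading 330 -> 300
  -- iteration 3/12 --
  FD 3: (5.598,-1.5) -> (7.098,-4.098) [heading=300, draw]
  RT 30: heading 300 -> 270
  -- iteration 4/12 --
  FD 3: (7.098,-4.098) -> (7.098,-7.098) [heading=270, draw]
  RT 30: heading 270 -> 240
  -- iteration 5/12 --
  FD 3: (7.098,-7.098) -> (5.598,-9.696) [heading=240, draw]
  RT 30: heading 240 -> 210
  -- iteration 6/12 --
  FD 3: (5.598,-9.696) -> (3,-11.196) [heading=210, draw]
  RT 30: heading 210 -> 180
  -- iteration 7/12 --
  FD 3: (3,-11.196) -> (0,-11.196) [heading=180, draw]
  RT 30: heading 180 -> 150
  -- iteration 8/12 --
  FD 3: (0,-11.196) -> (-2.598,-9.696) [heading=150, draw]
  RT 30: heading 150 -> 120
  -- iteration 9/12 --
  FD 3: (-2.598,-9.696) -> (-4.098,-7.098) [heading=120, draw]
  RT 30: heading 120 -> 90
  -- iteration 10/12 --
  FD 3: (-4.098,-7.098) -> (-4.098,-4.098) [heading=90, draw]
  RT 30: heading 90 -> 60
  -- iteration 11/12 --
  FD 3: (-4.098,-4.098) -> (-2.598,-1.5) [heading=60, draw]
  RT 30: heading 60 -> 30
  -- iteration 12/12 --
  FD 3: (-2.598,-1.5) -> (0,0) [heading=30, draw]
  RT 30: heading 30 -> 0
]
Final: pos=(0,0), heading=0, 12 segment(s) drawn

Start position: (0, 0)
Final position: (0, 0)
Distance = 0; < 1e-6 -> CLOSED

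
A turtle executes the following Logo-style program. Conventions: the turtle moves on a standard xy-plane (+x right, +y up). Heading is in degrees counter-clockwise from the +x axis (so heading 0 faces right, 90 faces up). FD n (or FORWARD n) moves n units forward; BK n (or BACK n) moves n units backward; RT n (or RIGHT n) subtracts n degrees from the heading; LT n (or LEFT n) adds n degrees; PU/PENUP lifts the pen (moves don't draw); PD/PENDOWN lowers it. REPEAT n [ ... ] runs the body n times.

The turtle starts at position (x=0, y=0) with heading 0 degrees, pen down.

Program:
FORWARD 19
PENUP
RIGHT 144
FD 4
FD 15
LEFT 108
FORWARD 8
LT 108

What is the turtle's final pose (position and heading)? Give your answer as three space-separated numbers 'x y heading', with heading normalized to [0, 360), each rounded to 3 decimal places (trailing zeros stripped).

Answer: 10.101 -15.87 72

Derivation:
Executing turtle program step by step:
Start: pos=(0,0), heading=0, pen down
FD 19: (0,0) -> (19,0) [heading=0, draw]
PU: pen up
RT 144: heading 0 -> 216
FD 4: (19,0) -> (15.764,-2.351) [heading=216, move]
FD 15: (15.764,-2.351) -> (3.629,-11.168) [heading=216, move]
LT 108: heading 216 -> 324
FD 8: (3.629,-11.168) -> (10.101,-15.87) [heading=324, move]
LT 108: heading 324 -> 72
Final: pos=(10.101,-15.87), heading=72, 1 segment(s) drawn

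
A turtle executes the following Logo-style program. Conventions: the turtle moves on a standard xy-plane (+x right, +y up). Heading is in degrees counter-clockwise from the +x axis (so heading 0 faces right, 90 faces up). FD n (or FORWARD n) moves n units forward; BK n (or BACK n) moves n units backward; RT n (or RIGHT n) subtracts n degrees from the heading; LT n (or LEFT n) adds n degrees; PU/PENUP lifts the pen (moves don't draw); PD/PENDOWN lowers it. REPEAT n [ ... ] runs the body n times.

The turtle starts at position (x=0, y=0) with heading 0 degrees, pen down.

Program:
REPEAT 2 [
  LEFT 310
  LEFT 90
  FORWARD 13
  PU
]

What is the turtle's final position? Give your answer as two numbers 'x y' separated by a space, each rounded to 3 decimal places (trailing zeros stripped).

Answer: 12.216 21.159

Derivation:
Executing turtle program step by step:
Start: pos=(0,0), heading=0, pen down
REPEAT 2 [
  -- iteration 1/2 --
  LT 310: heading 0 -> 310
  LT 90: heading 310 -> 40
  FD 13: (0,0) -> (9.959,8.356) [heading=40, draw]
  PU: pen up
  -- iteration 2/2 --
  LT 310: heading 40 -> 350
  LT 90: heading 350 -> 80
  FD 13: (9.959,8.356) -> (12.216,21.159) [heading=80, move]
  PU: pen up
]
Final: pos=(12.216,21.159), heading=80, 1 segment(s) drawn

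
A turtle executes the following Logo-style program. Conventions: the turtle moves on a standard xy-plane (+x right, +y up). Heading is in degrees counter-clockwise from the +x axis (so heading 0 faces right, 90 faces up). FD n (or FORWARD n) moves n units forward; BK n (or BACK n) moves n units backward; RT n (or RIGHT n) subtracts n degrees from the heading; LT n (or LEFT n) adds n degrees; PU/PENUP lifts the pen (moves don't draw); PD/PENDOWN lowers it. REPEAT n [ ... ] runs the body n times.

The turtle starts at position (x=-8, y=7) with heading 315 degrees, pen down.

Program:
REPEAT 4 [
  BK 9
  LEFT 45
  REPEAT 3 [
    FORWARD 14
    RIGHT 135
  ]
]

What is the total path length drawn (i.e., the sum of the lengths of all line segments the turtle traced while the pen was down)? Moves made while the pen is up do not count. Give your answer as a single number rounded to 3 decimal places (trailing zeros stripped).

Executing turtle program step by step:
Start: pos=(-8,7), heading=315, pen down
REPEAT 4 [
  -- iteration 1/4 --
  BK 9: (-8,7) -> (-14.364,13.364) [heading=315, draw]
  LT 45: heading 315 -> 0
  REPEAT 3 [
    -- iteration 1/3 --
    FD 14: (-14.364,13.364) -> (-0.364,13.364) [heading=0, draw]
    RT 135: heading 0 -> 225
    -- iteration 2/3 --
    FD 14: (-0.364,13.364) -> (-10.263,3.464) [heading=225, draw]
    RT 135: heading 225 -> 90
    -- iteration 3/3 --
    FD 14: (-10.263,3.464) -> (-10.263,17.464) [heading=90, draw]
    RT 135: heading 90 -> 315
  ]
  -- iteration 2/4 --
  BK 9: (-10.263,17.464) -> (-16.627,23.828) [heading=315, draw]
  LT 45: heading 315 -> 0
  REPEAT 3 [
    -- iteration 1/3 --
    FD 14: (-16.627,23.828) -> (-2.627,23.828) [heading=0, draw]
    RT 135: heading 0 -> 225
    -- iteration 2/3 --
    FD 14: (-2.627,23.828) -> (-12.527,13.929) [heading=225, draw]
    RT 135: heading 225 -> 90
    -- iteration 3/3 --
    FD 14: (-12.527,13.929) -> (-12.527,27.929) [heading=90, draw]
    RT 135: heading 90 -> 315
  ]
  -- iteration 3/4 --
  BK 9: (-12.527,27.929) -> (-18.891,34.293) [heading=315, draw]
  LT 45: heading 315 -> 0
  REPEAT 3 [
    -- iteration 1/3 --
    FD 14: (-18.891,34.293) -> (-4.891,34.293) [heading=0, draw]
    RT 135: heading 0 -> 225
    -- iteration 2/3 --
    FD 14: (-4.891,34.293) -> (-14.79,24.393) [heading=225, draw]
    RT 135: heading 225 -> 90
    -- iteration 3/3 --
    FD 14: (-14.79,24.393) -> (-14.79,38.393) [heading=90, draw]
    RT 135: heading 90 -> 315
  ]
  -- iteration 4/4 --
  BK 9: (-14.79,38.393) -> (-21.154,44.757) [heading=315, draw]
  LT 45: heading 315 -> 0
  REPEAT 3 [
    -- iteration 1/3 --
    FD 14: (-21.154,44.757) -> (-7.154,44.757) [heading=0, draw]
    RT 135: heading 0 -> 225
    -- iteration 2/3 --
    FD 14: (-7.154,44.757) -> (-17.054,34.858) [heading=225, draw]
    RT 135: heading 225 -> 90
    -- iteration 3/3 --
    FD 14: (-17.054,34.858) -> (-17.054,48.858) [heading=90, draw]
    RT 135: heading 90 -> 315
  ]
]
Final: pos=(-17.054,48.858), heading=315, 16 segment(s) drawn

Segment lengths:
  seg 1: (-8,7) -> (-14.364,13.364), length = 9
  seg 2: (-14.364,13.364) -> (-0.364,13.364), length = 14
  seg 3: (-0.364,13.364) -> (-10.263,3.464), length = 14
  seg 4: (-10.263,3.464) -> (-10.263,17.464), length = 14
  seg 5: (-10.263,17.464) -> (-16.627,23.828), length = 9
  seg 6: (-16.627,23.828) -> (-2.627,23.828), length = 14
  seg 7: (-2.627,23.828) -> (-12.527,13.929), length = 14
  seg 8: (-12.527,13.929) -> (-12.527,27.929), length = 14
  seg 9: (-12.527,27.929) -> (-18.891,34.293), length = 9
  seg 10: (-18.891,34.293) -> (-4.891,34.293), length = 14
  seg 11: (-4.891,34.293) -> (-14.79,24.393), length = 14
  seg 12: (-14.79,24.393) -> (-14.79,38.393), length = 14
  seg 13: (-14.79,38.393) -> (-21.154,44.757), length = 9
  seg 14: (-21.154,44.757) -> (-7.154,44.757), length = 14
  seg 15: (-7.154,44.757) -> (-17.054,34.858), length = 14
  seg 16: (-17.054,34.858) -> (-17.054,48.858), length = 14
Total = 204

Answer: 204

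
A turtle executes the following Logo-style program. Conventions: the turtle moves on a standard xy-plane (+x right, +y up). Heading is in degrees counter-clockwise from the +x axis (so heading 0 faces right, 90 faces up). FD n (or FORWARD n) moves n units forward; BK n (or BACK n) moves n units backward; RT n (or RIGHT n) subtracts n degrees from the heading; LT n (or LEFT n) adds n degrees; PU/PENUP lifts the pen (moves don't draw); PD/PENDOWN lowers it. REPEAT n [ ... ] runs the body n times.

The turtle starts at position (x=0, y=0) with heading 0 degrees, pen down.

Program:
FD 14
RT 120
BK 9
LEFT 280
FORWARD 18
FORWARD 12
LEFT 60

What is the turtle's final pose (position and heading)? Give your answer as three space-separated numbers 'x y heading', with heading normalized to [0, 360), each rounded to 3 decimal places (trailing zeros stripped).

Executing turtle program step by step:
Start: pos=(0,0), heading=0, pen down
FD 14: (0,0) -> (14,0) [heading=0, draw]
RT 120: heading 0 -> 240
BK 9: (14,0) -> (18.5,7.794) [heading=240, draw]
LT 280: heading 240 -> 160
FD 18: (18.5,7.794) -> (1.586,13.951) [heading=160, draw]
FD 12: (1.586,13.951) -> (-9.691,18.055) [heading=160, draw]
LT 60: heading 160 -> 220
Final: pos=(-9.691,18.055), heading=220, 4 segment(s) drawn

Answer: -9.691 18.055 220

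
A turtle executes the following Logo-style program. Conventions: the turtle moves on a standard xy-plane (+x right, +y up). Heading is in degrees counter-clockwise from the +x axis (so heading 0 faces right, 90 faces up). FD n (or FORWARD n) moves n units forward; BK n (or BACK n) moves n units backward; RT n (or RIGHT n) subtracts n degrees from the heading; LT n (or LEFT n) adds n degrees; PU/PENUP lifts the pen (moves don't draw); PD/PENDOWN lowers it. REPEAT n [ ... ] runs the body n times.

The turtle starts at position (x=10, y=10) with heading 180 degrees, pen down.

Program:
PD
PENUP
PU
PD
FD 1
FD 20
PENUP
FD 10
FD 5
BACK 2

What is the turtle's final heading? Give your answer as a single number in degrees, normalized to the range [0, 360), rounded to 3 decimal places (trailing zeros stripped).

Executing turtle program step by step:
Start: pos=(10,10), heading=180, pen down
PD: pen down
PU: pen up
PU: pen up
PD: pen down
FD 1: (10,10) -> (9,10) [heading=180, draw]
FD 20: (9,10) -> (-11,10) [heading=180, draw]
PU: pen up
FD 10: (-11,10) -> (-21,10) [heading=180, move]
FD 5: (-21,10) -> (-26,10) [heading=180, move]
BK 2: (-26,10) -> (-24,10) [heading=180, move]
Final: pos=(-24,10), heading=180, 2 segment(s) drawn

Answer: 180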